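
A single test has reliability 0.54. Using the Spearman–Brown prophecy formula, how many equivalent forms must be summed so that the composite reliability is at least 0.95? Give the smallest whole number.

17

k ≥ ρ*(1−ρ₁)/(ρ₁(1−ρ*)) = 0.95·0.46 / (0.54·0.05) = 16.185.
Smallest integer k = 17.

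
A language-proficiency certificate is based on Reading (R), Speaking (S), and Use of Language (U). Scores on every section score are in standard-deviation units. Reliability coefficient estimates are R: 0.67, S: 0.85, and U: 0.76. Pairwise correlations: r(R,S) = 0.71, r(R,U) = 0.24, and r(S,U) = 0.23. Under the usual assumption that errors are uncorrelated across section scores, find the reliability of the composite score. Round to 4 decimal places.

0.8657

Var(R+S+U) = 3 + 2·[0.71 + 0.24 + 0.23] = 3 + 2.36 = 5.36.
Under uncorrelated errors the observed covariances equal the true-score covariances, so only the own-variance terms attenuate.
True-score variance = [0.67 + 0.85 + 0.76] + 2.36 = 2.28 + 2.36 = 4.64.
Reliability = 4.64 / 5.36 = 0.8657.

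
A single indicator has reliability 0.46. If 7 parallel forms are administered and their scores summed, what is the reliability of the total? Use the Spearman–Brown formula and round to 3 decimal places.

0.856

ρ_k = kρ / (1 + (k−1)ρ) = 7·0.46 / (1 + 6·0.46) = 3.220 / 3.760 = 0.856.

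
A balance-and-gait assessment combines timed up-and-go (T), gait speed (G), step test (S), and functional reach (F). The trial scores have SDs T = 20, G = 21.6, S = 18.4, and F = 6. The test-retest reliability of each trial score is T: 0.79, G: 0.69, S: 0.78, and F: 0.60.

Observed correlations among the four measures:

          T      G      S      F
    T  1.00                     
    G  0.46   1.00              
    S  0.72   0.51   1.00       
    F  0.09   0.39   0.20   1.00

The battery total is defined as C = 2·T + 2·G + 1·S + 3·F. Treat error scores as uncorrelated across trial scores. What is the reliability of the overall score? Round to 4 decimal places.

Var(C) = 2²·20² + 2²·21.6² + 18.4² + 3²·6² + 2·[4·20·21.6·0.46 + 2·20·18.4·0.72 + 6·20·6·0.09 + 2·21.6·18.4·0.51 + 6·21.6·6·0.39 + 3·18.4·6·0.20] = 4128.8 + 4328.99 = 8457.79.
Under uncorrelated errors the observed covariances equal the true-score covariances, so only the own-variance terms attenuate.
True-score variance = [2²·20²·0.79 + 2²·21.6²·0.69 + 18.4²·0.78 + 3²·6²·0.60] + 4328.99 = 3010.18 + 4328.99 = 7339.17.
Reliability = 7339.17 / 8457.79 = 0.8677.

0.8677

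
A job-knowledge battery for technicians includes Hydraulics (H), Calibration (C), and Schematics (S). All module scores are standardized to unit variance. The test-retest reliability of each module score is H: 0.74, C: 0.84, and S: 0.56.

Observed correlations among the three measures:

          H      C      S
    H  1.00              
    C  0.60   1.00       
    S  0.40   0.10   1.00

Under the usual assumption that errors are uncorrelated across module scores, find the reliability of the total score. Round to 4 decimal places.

Var(H+C+S) = 3 + 2·[0.60 + 0.40 + 0.10] = 3 + 2.2 = 5.2.
Because errors are independent across components, Cov(Tᵢ,Tⱼ) = Cov(Xᵢ,Xⱼ); the off-diagonal part of the true-score variance is the same as above.
True-score variance = [0.74 + 0.84 + 0.56] + 2.2 = 2.14 + 2.2 = 4.34.
Reliability = 4.34 / 5.2 = 0.8346.

0.8346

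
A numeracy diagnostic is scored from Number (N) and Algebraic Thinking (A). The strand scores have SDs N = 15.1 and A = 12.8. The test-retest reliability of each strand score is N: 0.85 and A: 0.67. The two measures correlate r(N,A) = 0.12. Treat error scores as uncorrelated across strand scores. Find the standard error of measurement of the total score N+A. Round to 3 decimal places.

9.395

Var(total) = 391.85 + 46.3872 = 438.237.
True-score variance = 303.581 + 46.3872 = 349.969, so reliability = 0.7986.
Error variance = 438.237 − 349.969 = 88.2687; SEM = √88.2687 = 9.395.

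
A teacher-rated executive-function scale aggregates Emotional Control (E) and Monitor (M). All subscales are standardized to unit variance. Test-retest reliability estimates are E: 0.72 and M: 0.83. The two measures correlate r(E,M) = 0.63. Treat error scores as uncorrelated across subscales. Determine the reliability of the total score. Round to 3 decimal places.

Var(E+M) = 2 + 2·[0.63] = 2 + 1.26 = 3.26.
Under uncorrelated errors the observed covariances equal the true-score covariances, so only the own-variance terms attenuate.
True-score variance = [0.72 + 0.83] + 1.26 = 1.55 + 1.26 = 2.81.
Reliability = 2.81 / 3.26 = 0.862.

0.862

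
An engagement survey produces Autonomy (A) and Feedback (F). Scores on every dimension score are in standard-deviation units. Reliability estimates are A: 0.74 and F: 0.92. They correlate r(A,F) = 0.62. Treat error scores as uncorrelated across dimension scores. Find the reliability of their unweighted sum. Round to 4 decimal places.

0.8951

Var(A+F) = 2 + 2·[0.62] = 2 + 1.24 = 3.24.
With uncorrelated errors the cross-covariances are all true-score covariance, so they carry over unchanged; only the diagonal terms shrink to ρᵢσᵢ².
True-score variance = [0.74 + 0.92] + 1.24 = 1.66 + 1.24 = 2.9.
Reliability = 2.9 / 3.24 = 0.8951.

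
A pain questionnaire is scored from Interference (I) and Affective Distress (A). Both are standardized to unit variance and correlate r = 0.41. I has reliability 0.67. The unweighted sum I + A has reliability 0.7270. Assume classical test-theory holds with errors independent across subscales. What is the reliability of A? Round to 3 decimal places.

Var(I+A) = 2 + 2·0.41 = 2.820.
True-score variance = ρ_I + ρ_A + 2·0.41, so 0.7270 = (0.67 + ρ_A + 0.82) / 2.820.
ρ_A = 0.7270·2.820 − 0.67 − 0.82 = 0.560.

0.560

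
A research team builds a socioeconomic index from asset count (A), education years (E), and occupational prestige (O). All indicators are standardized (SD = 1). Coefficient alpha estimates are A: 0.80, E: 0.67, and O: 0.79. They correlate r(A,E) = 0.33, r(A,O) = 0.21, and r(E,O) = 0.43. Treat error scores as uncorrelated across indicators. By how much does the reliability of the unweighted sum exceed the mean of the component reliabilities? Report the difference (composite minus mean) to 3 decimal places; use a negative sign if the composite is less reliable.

0.097

Var(sum) = 3 + 1.94 = 4.94; true-score variance = 2.26 + 1.94 = 4.2; composite reliability = 0.8502.
Mean component reliability = 0.7533.
Difference = 0.8502 − 0.7533 = 0.097.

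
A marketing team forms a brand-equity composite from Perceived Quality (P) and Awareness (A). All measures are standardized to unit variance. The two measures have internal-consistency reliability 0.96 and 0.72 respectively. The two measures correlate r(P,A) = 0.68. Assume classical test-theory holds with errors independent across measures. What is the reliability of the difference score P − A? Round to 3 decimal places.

Var(P−A) = 1 + 1 − 2·0.68 = 2 − 1.36 = 0.64.
With uncorrelated errors the cross-covariances are all true-score covariance, so they carry over unchanged; only the diagonal terms shrink to ρᵢσᵢ².
True-score variance = [0.96 + 0.72] − 1.36 = 1.68 − 1.36 = 0.32.
Reliability = 0.32 / 0.64 = 0.500.

0.500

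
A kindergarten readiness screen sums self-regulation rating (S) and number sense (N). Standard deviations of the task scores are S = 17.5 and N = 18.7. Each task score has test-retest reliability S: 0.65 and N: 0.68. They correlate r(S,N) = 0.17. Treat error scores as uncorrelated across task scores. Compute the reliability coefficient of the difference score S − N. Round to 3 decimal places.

Var(S−N) = 17.5² + 18.7² − 2·17.5·18.7·0.17 = 655.94 − 111.265 = 544.675.
With uncorrelated errors the cross-covariances are all true-score covariance, so they carry over unchanged; only the diagonal terms shrink to ρᵢσᵢ².
True-score variance = [17.5²·0.65 + 18.7²·0.68] − 111.265 = 436.852 − 111.265 = 325.587.
Reliability = 325.587 / 544.675 = 0.598.

0.598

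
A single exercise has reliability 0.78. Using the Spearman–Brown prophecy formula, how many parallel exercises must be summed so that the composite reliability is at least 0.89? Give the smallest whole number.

3

k ≥ ρ*(1−ρ₁)/(ρ₁(1−ρ*)) = 0.89·0.22 / (0.78·0.11) = 2.282.
Smallest integer k = 3.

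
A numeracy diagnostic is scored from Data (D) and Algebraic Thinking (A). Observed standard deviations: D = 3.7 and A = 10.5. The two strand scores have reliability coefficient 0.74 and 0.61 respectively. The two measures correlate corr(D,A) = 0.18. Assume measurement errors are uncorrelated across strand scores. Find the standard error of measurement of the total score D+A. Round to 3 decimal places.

6.823

Var(total) = 123.94 + 13.986 = 137.926.
True-score variance = 77.3831 + 13.986 = 91.3691, so reliability = 0.6625.
Error variance = 137.926 − 91.3691 = 46.5569; SEM = √46.5569 = 6.823.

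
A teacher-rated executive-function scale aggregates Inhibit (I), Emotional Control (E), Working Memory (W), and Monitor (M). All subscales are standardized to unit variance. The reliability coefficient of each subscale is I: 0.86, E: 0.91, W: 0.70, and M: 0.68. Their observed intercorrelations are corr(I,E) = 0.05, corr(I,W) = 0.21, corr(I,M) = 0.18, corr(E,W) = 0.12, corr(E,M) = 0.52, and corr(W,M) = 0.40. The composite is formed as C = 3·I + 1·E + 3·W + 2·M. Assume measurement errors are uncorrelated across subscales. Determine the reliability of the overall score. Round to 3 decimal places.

Var(C) = 3² + 1 + 3² + 2² + 2·[3·0.05 + 9·0.21 + 6·0.18 + 3·0.12 + 2·0.52 + 6·0.40] = 23 + 13.84 = 36.84.
Under uncorrelated errors the observed covariances equal the true-score covariances, so only the own-variance terms attenuate.
True-score variance = [3²·0.86 + 0.91 + 3²·0.70 + 2²·0.68] + 13.84 = 17.67 + 13.84 = 31.51.
Reliability = 31.51 / 36.84 = 0.855.

0.855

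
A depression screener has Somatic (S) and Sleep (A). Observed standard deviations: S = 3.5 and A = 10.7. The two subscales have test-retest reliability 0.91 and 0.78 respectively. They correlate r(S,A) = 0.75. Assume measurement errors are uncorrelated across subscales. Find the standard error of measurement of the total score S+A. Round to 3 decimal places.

5.127

Var(total) = 126.74 + 56.175 = 182.915.
True-score variance = 100.45 + 56.175 = 156.625, so reliability = 0.8563.
Error variance = 182.915 − 156.625 = 26.2903; SEM = √26.2903 = 5.127.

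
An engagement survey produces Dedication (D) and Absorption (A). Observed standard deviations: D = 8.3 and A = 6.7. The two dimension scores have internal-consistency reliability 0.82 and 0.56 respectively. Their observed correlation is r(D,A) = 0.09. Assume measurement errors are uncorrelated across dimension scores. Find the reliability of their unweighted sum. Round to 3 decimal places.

Var(D+A) = 8.3² + 6.7² + 2·[8.3·6.7·0.09] = 113.78 + 10.0098 = 123.79.
Because errors are independent across components, Cov(Tᵢ,Tⱼ) = Cov(Xᵢ,Xⱼ); the off-diagonal part of the true-score variance is the same as above.
True-score variance = [8.3²·0.82 + 6.7²·0.56] + 10.0098 = 81.6282 + 10.0098 = 91.638.
Reliability = 91.638 / 123.79 = 0.740.

0.740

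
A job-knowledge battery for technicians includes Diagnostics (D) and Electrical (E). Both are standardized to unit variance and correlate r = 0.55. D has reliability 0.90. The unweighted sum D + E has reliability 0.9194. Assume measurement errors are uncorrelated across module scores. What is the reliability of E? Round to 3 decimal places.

Var(D+E) = 2 + 2·0.55 = 3.100.
True-score variance = ρ_D + ρ_E + 2·0.55, so 0.9194 = (0.90 + ρ_E + 1.10) / 3.100.
ρ_E = 0.9194·3.100 − 0.90 − 1.10 = 0.850.

0.850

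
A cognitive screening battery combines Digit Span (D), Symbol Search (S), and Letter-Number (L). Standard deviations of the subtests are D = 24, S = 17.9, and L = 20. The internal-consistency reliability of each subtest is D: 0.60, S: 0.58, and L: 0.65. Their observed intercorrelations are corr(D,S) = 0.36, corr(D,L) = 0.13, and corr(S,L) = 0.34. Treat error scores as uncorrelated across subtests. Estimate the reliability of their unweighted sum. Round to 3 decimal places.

0.744

Var(D+S+L) = 24² + 17.9² + 20² + 2·[24·17.9·0.36 + 24·20·0.13 + 17.9·20·0.34] = 1296.41 + 677.552 = 1973.96.
Under uncorrelated errors the observed covariances equal the true-score covariances, so only the own-variance terms attenuate.
True-score variance = [24²·0.60 + 17.9²·0.58 + 20²·0.65] + 677.552 = 791.438 + 677.552 = 1468.99.
Reliability = 1468.99 / 1973.96 = 0.744.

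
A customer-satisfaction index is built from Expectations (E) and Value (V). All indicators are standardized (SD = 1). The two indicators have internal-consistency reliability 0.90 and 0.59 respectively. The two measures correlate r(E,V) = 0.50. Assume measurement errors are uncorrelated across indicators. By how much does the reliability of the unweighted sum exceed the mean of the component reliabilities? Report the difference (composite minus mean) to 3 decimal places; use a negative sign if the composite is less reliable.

0.085

Var(sum) = 2 + 1 = 3; true-score variance = 1.49 + 1 = 2.49; composite reliability = 0.8300.
Mean component reliability = 0.7450.
Difference = 0.8300 − 0.7450 = 0.085.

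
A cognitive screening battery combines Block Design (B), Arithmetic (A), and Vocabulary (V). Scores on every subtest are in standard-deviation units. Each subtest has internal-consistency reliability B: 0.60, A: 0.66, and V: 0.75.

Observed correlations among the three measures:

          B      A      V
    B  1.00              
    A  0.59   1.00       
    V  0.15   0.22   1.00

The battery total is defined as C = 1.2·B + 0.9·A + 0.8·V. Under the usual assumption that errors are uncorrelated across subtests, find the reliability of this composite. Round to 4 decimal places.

Var(C) = 1.2² + 0.9² + 0.8² + 2·[1.08·0.59 + 0.96·0.15 + 0.72·0.22] = 2.89 + 1.8792 = 4.7692.
With uncorrelated errors the cross-covariances are all true-score covariance, so they carry over unchanged; only the diagonal terms shrink to ρᵢσᵢ².
True-score variance = [1.2²·0.60 + 0.9²·0.66 + 0.8²·0.75] + 1.8792 = 1.8786 + 1.8792 = 3.7578.
Reliability = 3.7578 / 4.7692 = 0.7879.

0.7879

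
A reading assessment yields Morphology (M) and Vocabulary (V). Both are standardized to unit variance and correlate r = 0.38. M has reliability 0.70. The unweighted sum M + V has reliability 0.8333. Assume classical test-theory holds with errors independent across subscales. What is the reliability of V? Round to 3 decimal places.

0.840

Var(M+V) = 2 + 2·0.38 = 2.760.
True-score variance = ρ_M + ρ_V + 2·0.38, so 0.8333 = (0.70 + ρ_V + 0.76) / 2.760.
ρ_V = 0.8333·2.760 − 0.70 − 0.76 = 0.840.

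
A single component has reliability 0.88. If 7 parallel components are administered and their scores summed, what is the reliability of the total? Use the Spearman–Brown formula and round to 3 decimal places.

ρ_k = kρ / (1 + (k−1)ρ) = 7·0.88 / (1 + 6·0.88) = 6.160 / 6.280 = 0.981.

0.981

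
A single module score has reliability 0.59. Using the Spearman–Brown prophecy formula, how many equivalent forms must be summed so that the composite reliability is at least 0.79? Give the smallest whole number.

k ≥ ρ*(1−ρ₁)/(ρ₁(1−ρ*)) = 0.79·0.41 / (0.59·0.21) = 2.614.
Smallest integer k = 3.

3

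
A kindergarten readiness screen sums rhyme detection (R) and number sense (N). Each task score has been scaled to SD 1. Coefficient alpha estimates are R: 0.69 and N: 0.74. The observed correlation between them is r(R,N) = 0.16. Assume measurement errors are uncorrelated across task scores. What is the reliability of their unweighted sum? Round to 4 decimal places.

Var(R+N) = 2 + 2·[0.16] = 2 + 0.32 = 2.32.
With uncorrelated errors the cross-covariances are all true-score covariance, so they carry over unchanged; only the diagonal terms shrink to ρᵢσᵢ².
True-score variance = [0.69 + 0.74] + 0.32 = 1.43 + 0.32 = 1.75.
Reliability = 1.75 / 2.32 = 0.7543.

0.7543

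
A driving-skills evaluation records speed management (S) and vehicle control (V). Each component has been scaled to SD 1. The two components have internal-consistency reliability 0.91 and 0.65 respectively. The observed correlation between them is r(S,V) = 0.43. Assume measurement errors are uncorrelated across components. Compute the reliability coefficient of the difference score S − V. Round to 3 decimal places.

Var(S−V) = 1 + 1 − 2·0.43 = 2 − 0.86 = 1.14.
With uncorrelated errors the cross-covariances are all true-score covariance, so they carry over unchanged; only the diagonal terms shrink to ρᵢσᵢ².
True-score variance = [0.91 + 0.65] − 0.86 = 1.56 − 0.86 = 0.7.
Reliability = 0.7 / 1.14 = 0.614.

0.614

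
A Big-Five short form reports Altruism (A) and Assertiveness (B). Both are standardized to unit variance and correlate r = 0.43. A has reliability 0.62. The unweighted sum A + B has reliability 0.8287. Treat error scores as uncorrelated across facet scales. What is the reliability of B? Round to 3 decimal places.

0.890

Var(A+B) = 2 + 2·0.43 = 2.860.
True-score variance = ρ_A + ρ_B + 2·0.43, so 0.8287 = (0.62 + ρ_B + 0.86) / 2.860.
ρ_B = 0.8287·2.860 − 0.62 − 0.86 = 0.890.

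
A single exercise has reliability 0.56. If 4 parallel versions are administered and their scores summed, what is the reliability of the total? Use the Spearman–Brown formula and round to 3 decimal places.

ρ_k = kρ / (1 + (k−1)ρ) = 4·0.56 / (1 + 3·0.56) = 2.240 / 2.680 = 0.836.

0.836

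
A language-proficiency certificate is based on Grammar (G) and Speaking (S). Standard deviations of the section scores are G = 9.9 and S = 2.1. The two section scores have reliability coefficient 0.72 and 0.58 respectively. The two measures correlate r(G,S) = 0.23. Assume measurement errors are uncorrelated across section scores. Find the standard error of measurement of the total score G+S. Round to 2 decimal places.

5.41

Var(total) = 102.42 + 9.5634 = 111.983.
True-score variance = 73.125 + 9.5634 = 82.6884, so reliability = 0.7384.
Error variance = 111.983 − 82.6884 = 29.295; SEM = √29.295 = 5.41.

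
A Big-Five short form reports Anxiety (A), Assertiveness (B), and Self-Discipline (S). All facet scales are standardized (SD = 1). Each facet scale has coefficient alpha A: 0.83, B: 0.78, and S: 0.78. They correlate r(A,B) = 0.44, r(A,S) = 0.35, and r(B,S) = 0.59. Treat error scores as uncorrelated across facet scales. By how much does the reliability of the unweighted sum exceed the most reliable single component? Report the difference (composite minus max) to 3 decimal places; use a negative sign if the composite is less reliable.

Var(sum) = 3 + 2.76 = 5.76; true-score variance = 2.39 + 2.76 = 5.15; composite reliability = 0.8941.
Max component reliability = 0.8300.
Difference = 0.8941 − 0.8300 = 0.064.

0.064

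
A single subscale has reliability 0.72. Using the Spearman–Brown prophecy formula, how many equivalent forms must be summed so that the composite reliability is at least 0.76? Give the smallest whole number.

k ≥ ρ*(1−ρ₁)/(ρ₁(1−ρ*)) = 0.76·0.28 / (0.72·0.24) = 1.231.
Smallest integer k = 2.

2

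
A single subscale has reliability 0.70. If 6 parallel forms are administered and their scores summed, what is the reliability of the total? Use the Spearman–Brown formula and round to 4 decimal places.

0.9333

ρ_k = kρ / (1 + (k−1)ρ) = 6·0.70 / (1 + 5·0.70) = 4.200 / 4.500 = 0.9333.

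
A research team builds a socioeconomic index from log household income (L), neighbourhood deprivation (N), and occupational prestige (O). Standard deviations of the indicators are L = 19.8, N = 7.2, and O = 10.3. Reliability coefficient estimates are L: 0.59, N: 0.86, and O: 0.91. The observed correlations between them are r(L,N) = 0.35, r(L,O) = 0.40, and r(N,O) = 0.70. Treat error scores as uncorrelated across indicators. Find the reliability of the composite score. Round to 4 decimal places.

0.8063

Var(L+N+O) = 19.8² + 7.2² + 10.3² + 2·[19.8·7.2·0.35 + 19.8·10.3·0.40 + 7.2·10.3·0.70] = 549.97 + 366.768 = 916.738.
Because errors are independent across components, Cov(Tᵢ,Tⱼ) = Cov(Xᵢ,Xⱼ); the off-diagonal part of the true-score variance is the same as above.
True-score variance = [19.8²·0.59 + 7.2²·0.86 + 10.3²·0.91] + 366.768 = 372.428 + 366.768 = 739.196.
Reliability = 739.196 / 916.738 = 0.8063.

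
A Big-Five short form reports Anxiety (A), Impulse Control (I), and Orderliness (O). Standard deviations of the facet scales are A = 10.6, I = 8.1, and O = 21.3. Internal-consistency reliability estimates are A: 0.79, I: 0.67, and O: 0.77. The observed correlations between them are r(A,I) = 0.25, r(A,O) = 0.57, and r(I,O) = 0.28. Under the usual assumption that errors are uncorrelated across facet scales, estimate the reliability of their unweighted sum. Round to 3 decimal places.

0.855

Var(A+I+O) = 10.6² + 8.1² + 21.3² + 2·[10.6·8.1·0.25 + 10.6·21.3·0.57 + 8.1·21.3·0.28] = 631.66 + 396.936 = 1028.6.
Because errors are independent across components, Cov(Tᵢ,Tⱼ) = Cov(Xᵢ,Xⱼ); the off-diagonal part of the true-score variance is the same as above.
True-score variance = [10.6²·0.79 + 8.1²·0.67 + 21.3²·0.77] + 396.936 = 482.064 + 396.936 = 879.
Reliability = 879 / 1028.6 = 0.855.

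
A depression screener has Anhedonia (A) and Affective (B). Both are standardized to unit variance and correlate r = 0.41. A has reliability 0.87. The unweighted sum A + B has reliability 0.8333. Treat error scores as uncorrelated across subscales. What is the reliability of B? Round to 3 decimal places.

0.660

Var(A+B) = 2 + 2·0.41 = 2.820.
True-score variance = ρ_A + ρ_B + 2·0.41, so 0.8333 = (0.87 + ρ_B + 0.82) / 2.820.
ρ_B = 0.8333·2.820 − 0.87 − 0.82 = 0.660.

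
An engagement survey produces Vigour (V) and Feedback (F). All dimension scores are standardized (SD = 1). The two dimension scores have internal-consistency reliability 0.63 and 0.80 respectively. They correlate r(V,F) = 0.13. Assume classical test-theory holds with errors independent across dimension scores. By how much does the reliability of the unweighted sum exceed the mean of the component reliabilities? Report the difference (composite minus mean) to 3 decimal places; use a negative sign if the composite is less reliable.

0.033

Var(sum) = 2 + 0.26 = 2.26; true-score variance = 1.43 + 0.26 = 1.69; composite reliability = 0.7478.
Mean component reliability = 0.7150.
Difference = 0.7478 − 0.7150 = 0.033.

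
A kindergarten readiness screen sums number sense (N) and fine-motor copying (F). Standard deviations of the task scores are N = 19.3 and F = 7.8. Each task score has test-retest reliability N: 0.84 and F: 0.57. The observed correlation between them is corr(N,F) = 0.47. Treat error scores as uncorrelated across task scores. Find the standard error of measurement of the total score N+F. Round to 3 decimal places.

9.261

Var(total) = 433.33 + 141.508 = 574.838.
True-score variance = 347.57 + 141.508 = 489.078, so reliability = 0.8508.
Error variance = 574.838 − 489.078 = 85.7596; SEM = √85.7596 = 9.261.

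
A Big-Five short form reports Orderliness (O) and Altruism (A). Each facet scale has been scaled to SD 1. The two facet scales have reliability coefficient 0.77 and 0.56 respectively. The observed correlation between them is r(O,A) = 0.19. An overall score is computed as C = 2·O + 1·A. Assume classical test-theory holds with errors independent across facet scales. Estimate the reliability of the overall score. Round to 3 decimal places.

Var(C) = 2² + 1 + 2·[2·0.19] = 5 + 0.76 = 5.76.
Under uncorrelated errors the observed covariances equal the true-score covariances, so only the own-variance terms attenuate.
True-score variance = [2²·0.77 + 0.56] + 0.76 = 3.64 + 0.76 = 4.4.
Reliability = 4.4 / 5.76 = 0.764.

0.764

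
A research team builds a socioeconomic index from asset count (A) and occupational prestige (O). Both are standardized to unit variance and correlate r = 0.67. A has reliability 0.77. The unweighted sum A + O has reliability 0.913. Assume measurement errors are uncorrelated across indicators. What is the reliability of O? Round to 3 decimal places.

0.939

Var(A+O) = 2 + 2·0.67 = 3.340.
True-score variance = ρ_A + ρ_O + 2·0.67, so 0.913 = (0.77 + ρ_O + 1.34) / 3.340.
ρ_O = 0.913·3.340 − 0.77 − 1.34 = 0.939.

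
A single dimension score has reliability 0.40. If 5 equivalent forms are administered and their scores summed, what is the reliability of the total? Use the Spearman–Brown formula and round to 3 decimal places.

0.769

ρ_k = kρ / (1 + (k−1)ρ) = 5·0.40 / (1 + 4·0.40) = 2.000 / 2.600 = 0.769.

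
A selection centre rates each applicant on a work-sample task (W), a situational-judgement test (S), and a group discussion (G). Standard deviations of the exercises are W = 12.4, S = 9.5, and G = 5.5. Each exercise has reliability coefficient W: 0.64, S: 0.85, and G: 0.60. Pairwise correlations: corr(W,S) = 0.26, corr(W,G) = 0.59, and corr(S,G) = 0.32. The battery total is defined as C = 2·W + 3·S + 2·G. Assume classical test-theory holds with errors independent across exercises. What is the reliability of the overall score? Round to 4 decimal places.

Var(C) = 2²·12.4² + 3²·9.5² + 2²·5.5² + 2·[6·12.4·9.5·0.26 + 4·12.4·5.5·0.59 + 6·9.5·5.5·0.32] = 1548.29 + 890.08 = 2438.37.
With uncorrelated errors the cross-covariances are all true-score covariance, so they carry over unchanged; only the diagonal terms shrink to ρᵢσᵢ².
True-score variance = [2²·12.4²·0.64 + 3²·9.5²·0.85 + 2²·5.5²·0.60] + 890.08 = 1156.64 + 890.08 = 2046.72.
Reliability = 2046.72 / 2438.37 = 0.8394.

0.8394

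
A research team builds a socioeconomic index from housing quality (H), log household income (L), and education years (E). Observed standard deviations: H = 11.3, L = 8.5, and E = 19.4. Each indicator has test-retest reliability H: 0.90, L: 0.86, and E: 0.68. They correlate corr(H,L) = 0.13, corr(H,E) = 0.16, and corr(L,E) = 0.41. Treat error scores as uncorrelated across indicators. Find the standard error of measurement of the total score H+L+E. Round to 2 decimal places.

11.97

Var(total) = 576.3 + 230.341 = 806.641.
True-score variance = 432.981 + 230.341 = 663.322, so reliability = 0.8223.
Error variance = 806.641 − 663.322 = 143.319; SEM = √143.319 = 11.97.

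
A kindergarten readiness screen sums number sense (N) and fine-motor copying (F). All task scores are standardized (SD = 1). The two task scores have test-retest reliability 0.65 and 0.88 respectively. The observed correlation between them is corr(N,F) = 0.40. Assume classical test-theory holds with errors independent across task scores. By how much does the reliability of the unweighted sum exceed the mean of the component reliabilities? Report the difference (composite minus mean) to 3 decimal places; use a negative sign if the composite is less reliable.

0.067

Var(sum) = 2 + 0.8 = 2.8; true-score variance = 1.53 + 0.8 = 2.33; composite reliability = 0.8321.
Mean component reliability = 0.7650.
Difference = 0.8321 − 0.7650 = 0.067.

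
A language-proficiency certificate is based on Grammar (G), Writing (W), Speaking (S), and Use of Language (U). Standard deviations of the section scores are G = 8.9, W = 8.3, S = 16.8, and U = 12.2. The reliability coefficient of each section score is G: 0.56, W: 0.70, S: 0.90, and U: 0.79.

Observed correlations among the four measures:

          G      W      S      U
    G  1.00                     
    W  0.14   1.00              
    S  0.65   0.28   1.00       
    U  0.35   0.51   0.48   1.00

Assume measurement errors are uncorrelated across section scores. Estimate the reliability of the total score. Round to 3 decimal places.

0.908

Var(G+W+S+U) = 8.9² + 8.3² + 16.8² + 12.2² + 2·[8.9·8.3·0.14 + 8.9·16.8·0.65 + 8.9·12.2·0.35 + 8.3·16.8·0.28 + 8.3·12.2·0.51 + 16.8·12.2·0.48] = 579.18 + 669.199 = 1248.38.
With uncorrelated errors the cross-covariances are all true-score covariance, so they carry over unchanged; only the diagonal terms shrink to ρᵢσᵢ².
True-score variance = [8.9²·0.56 + 8.3²·0.70 + 16.8²·0.90 + 12.2²·0.79] + 669.199 = 464.18 + 669.199 = 1133.38.
Reliability = 1133.38 / 1248.38 = 0.908.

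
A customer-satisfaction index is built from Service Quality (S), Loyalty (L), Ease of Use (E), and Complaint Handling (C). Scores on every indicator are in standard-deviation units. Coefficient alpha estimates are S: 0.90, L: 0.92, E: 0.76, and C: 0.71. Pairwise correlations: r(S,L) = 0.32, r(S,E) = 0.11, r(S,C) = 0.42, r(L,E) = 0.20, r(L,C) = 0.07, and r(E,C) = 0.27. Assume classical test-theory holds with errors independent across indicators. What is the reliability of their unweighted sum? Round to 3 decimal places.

Var(S+L+E+C) = 4 + 2·[0.32 + 0.11 + 0.42 + 0.20 + 0.07 + 0.27] = 4 + 2.78 = 6.78.
Under uncorrelated errors the observed covariances equal the true-score covariances, so only the own-variance terms attenuate.
True-score variance = [0.90 + 0.92 + 0.76 + 0.71] + 2.78 = 3.29 + 2.78 = 6.07.
Reliability = 6.07 / 6.78 = 0.895.

0.895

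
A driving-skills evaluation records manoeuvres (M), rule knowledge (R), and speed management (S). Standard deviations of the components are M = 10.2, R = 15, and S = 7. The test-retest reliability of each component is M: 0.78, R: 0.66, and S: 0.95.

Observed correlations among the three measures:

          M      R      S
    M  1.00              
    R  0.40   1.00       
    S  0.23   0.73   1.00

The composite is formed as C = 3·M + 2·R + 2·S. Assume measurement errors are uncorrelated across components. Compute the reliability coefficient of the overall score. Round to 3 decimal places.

Var(C) = 3²·10.2² + 2²·15² + 2²·7² + 2·[6·10.2·15·0.40 + 6·10.2·7·0.23 + 4·15·7·0.73] = 2032.36 + 1544.66 = 3577.02.
Because errors are independent across components, Cov(Tᵢ,Tⱼ) = Cov(Xᵢ,Xⱼ); the off-diagonal part of the true-score variance is the same as above.
True-score variance = [3²·10.2²·0.78 + 2²·15²·0.66 + 2²·7²·0.95] + 1544.66 = 1510.56 + 1544.66 = 3055.22.
Reliability = 3055.22 / 3577.02 = 0.854.

0.854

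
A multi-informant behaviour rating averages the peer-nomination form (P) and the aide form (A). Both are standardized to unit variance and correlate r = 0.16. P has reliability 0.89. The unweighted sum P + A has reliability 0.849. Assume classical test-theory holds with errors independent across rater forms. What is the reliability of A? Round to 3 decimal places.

Var(P+A) = 2 + 2·0.16 = 2.320.
True-score variance = ρ_P + ρ_A + 2·0.16, so 0.849 = (0.89 + ρ_A + 0.32) / 2.320.
ρ_A = 0.849·2.320 − 0.89 − 0.32 = 0.760.

0.760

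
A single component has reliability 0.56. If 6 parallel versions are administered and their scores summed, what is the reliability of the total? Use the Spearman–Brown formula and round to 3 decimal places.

0.884

ρ_k = kρ / (1 + (k−1)ρ) = 6·0.56 / (1 + 5·0.56) = 3.360 / 3.800 = 0.884.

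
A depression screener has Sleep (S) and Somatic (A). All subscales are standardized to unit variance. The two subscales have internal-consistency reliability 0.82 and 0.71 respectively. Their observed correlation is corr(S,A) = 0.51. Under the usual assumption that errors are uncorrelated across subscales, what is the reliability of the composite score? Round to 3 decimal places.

Var(S+A) = 2 + 2·[0.51] = 2 + 1.02 = 3.02.
Under uncorrelated errors the observed covariances equal the true-score covariances, so only the own-variance terms attenuate.
True-score variance = [0.82 + 0.71] + 1.02 = 1.53 + 1.02 = 2.55.
Reliability = 2.55 / 3.02 = 0.844.

0.844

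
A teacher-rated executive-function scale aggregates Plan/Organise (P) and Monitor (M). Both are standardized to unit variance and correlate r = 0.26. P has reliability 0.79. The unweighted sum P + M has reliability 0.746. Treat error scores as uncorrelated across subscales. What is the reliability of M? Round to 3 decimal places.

0.570

Var(P+M) = 2 + 2·0.26 = 2.520.
True-score variance = ρ_P + ρ_M + 2·0.26, so 0.746 = (0.79 + ρ_M + 0.52) / 2.520.
ρ_M = 0.746·2.520 − 0.79 − 0.52 = 0.570.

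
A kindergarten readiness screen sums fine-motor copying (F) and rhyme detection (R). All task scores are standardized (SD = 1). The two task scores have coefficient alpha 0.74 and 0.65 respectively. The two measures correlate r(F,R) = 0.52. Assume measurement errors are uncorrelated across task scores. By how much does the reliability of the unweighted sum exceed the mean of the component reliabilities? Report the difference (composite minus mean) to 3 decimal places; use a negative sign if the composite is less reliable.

0.104

Var(sum) = 2 + 1.04 = 3.04; true-score variance = 1.39 + 1.04 = 2.43; composite reliability = 0.7993.
Mean component reliability = 0.6950.
Difference = 0.7993 − 0.6950 = 0.104.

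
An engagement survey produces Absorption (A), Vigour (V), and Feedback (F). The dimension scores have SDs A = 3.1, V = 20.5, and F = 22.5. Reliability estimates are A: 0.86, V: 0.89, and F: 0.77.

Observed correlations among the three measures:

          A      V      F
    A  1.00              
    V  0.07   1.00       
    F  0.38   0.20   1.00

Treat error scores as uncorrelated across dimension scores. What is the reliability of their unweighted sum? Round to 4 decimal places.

0.8613

Var(A+V+F) = 3.1² + 20.5² + 22.5² + 2·[3.1·20.5·0.07 + 3.1·22.5·0.38 + 20.5·22.5·0.20] = 936.11 + 246.407 = 1182.52.
Because errors are independent across components, Cov(Tᵢ,Tⱼ) = Cov(Xᵢ,Xⱼ); the off-diagonal part of the true-score variance is the same as above.
True-score variance = [3.1²·0.86 + 20.5²·0.89 + 22.5²·0.77] + 246.407 = 772.1 + 246.407 = 1018.51.
Reliability = 1018.51 / 1182.52 = 0.8613.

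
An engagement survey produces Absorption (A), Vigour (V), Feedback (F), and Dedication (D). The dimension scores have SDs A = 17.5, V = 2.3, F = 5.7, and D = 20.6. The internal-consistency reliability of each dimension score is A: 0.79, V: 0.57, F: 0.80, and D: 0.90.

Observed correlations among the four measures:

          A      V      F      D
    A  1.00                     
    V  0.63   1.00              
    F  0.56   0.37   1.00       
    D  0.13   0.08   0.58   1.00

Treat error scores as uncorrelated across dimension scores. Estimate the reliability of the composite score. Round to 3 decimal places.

Var(A+V+F+D) = 17.5² + 2.3² + 5.7² + 20.6² + 2·[17.5·2.3·0.63 + 17.5·5.7·0.56 + 17.5·20.6·0.13 + 2.3·5.7·0.37 + 2.3·20.6·0.08 + 5.7·20.6·0.58] = 768.39 + 409.654 = 1178.04.
With uncorrelated errors the cross-covariances are all true-score covariance, so they carry over unchanged; only the diagonal terms shrink to ρᵢσᵢ².
True-score variance = [17.5²·0.79 + 2.3²·0.57 + 5.7²·0.80 + 20.6²·0.90] + 409.654 = 652.869 + 409.654 = 1062.52.
Reliability = 1062.52 / 1178.04 = 0.902.

0.902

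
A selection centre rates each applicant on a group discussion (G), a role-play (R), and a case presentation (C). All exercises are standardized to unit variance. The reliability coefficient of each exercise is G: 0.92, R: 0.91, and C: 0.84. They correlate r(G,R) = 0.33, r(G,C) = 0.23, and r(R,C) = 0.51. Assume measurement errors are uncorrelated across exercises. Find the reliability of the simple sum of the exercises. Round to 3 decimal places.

0.936

Var(G+R+C) = 3 + 2·[0.33 + 0.23 + 0.51] = 3 + 2.14 = 5.14.
With uncorrelated errors the cross-covariances are all true-score covariance, so they carry over unchanged; only the diagonal terms shrink to ρᵢσᵢ².
True-score variance = [0.92 + 0.91 + 0.84] + 2.14 = 2.67 + 2.14 = 4.81.
Reliability = 4.81 / 5.14 = 0.936.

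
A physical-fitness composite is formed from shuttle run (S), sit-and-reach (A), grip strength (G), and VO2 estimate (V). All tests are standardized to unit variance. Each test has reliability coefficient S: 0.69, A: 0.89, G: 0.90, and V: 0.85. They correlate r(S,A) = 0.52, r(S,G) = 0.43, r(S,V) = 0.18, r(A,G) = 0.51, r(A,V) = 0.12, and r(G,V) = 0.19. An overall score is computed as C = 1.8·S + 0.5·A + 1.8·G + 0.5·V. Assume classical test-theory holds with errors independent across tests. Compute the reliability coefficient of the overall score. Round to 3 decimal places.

Var(C) = 1.8² + 0.5² + 1.8² + 0.5² + 2·[0.9·0.52 + 3.24·0.43 + 0.9·0.18 + 0.9·0.51 + 0.25·0.12 + 0.9·0.19] = 6.98 + 5.3664 = 12.3464.
With uncorrelated errors the cross-covariances are all true-score covariance, so they carry over unchanged; only the diagonal terms shrink to ρᵢσᵢ².
True-score variance = [1.8²·0.69 + 0.5²·0.89 + 1.8²·0.90 + 0.5²·0.85] + 5.3664 = 5.5866 + 5.3664 = 10.953.
Reliability = 10.953 / 12.3464 = 0.887.

0.887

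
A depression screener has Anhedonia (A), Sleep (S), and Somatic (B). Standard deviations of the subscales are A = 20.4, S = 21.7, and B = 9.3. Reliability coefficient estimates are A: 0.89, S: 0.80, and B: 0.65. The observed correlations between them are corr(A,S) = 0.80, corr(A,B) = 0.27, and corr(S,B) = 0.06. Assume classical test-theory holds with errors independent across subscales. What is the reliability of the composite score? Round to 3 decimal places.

Var(A+S+B) = 20.4² + 21.7² + 9.3² + 2·[20.4·21.7·0.80 + 20.4·9.3·0.27 + 21.7·9.3·0.06] = 973.54 + 834.954 = 1808.49.
Because errors are independent across components, Cov(Tᵢ,Tⱼ) = Cov(Xᵢ,Xⱼ); the off-diagonal part of the true-score variance is the same as above.
True-score variance = [20.4²·0.89 + 21.7²·0.80 + 9.3²·0.65] + 834.954 = 803.313 + 834.954 = 1638.27.
Reliability = 1638.27 / 1808.49 = 0.906.

0.906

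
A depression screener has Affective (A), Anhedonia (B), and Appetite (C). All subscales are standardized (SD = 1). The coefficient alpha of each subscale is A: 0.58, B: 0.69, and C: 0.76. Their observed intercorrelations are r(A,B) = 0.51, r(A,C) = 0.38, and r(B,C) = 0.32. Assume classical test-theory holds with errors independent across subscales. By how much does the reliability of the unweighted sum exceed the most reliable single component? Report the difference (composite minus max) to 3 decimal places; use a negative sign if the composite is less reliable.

Var(sum) = 3 + 2.42 = 5.42; true-score variance = 2.03 + 2.42 = 4.45; composite reliability = 0.8210.
Max component reliability = 0.7600.
Difference = 0.8210 − 0.7600 = 0.061.

0.061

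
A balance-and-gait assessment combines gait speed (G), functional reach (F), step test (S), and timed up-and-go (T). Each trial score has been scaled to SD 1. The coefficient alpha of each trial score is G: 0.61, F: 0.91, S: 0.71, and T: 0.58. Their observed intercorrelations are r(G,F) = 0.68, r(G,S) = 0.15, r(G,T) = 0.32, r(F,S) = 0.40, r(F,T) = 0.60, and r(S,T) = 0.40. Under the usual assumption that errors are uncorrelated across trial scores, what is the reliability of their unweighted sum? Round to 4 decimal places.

0.8692

Var(G+F+S+T) = 4 + 2·[0.68 + 0.15 + 0.32 + 0.40 + 0.60 + 0.40] = 4 + 5.1 = 9.1.
Because errors are independent across components, Cov(Tᵢ,Tⱼ) = Cov(Xᵢ,Xⱼ); the off-diagonal part of the true-score variance is the same as above.
True-score variance = [0.61 + 0.91 + 0.71 + 0.58] + 5.1 = 2.81 + 5.1 = 7.91.
Reliability = 7.91 / 9.1 = 0.8692.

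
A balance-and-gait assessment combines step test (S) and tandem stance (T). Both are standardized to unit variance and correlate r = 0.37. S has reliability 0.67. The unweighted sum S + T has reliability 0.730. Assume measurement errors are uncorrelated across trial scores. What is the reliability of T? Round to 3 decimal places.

Var(S+T) = 2 + 2·0.37 = 2.740.
True-score variance = ρ_S + ρ_T + 2·0.37, so 0.730 = (0.67 + ρ_T + 0.74) / 2.740.
ρ_T = 0.730·2.740 − 0.67 − 0.74 = 0.590.

0.590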